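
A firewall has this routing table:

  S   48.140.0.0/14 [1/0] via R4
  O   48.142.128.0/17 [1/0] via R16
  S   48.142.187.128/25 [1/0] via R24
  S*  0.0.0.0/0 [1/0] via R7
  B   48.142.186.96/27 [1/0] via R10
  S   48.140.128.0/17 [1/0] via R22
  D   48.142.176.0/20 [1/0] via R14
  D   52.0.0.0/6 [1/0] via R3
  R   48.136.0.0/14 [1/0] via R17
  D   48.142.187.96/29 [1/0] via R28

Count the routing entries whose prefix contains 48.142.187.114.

4

Prefixes containing 48.142.187.114:
  0.0.0.0/0 (default, matches everything)
  48.140.0.0/14 (48.140.0.0 - 48.143.255.255)
  48.142.128.0/17 (48.142.128.0 - 48.142.255.255)
  48.142.176.0/20 (48.142.176.0 - 48.142.191.255)
Total matching entries: 4.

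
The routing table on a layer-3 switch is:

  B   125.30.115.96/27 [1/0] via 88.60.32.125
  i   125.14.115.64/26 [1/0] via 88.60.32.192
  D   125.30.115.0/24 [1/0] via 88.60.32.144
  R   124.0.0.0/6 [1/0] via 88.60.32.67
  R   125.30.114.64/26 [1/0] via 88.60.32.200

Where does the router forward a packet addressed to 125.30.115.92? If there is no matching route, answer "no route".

88.60.32.144

Routes whose prefix contains 125.30.115.92:
  124.0.0.0/6 (124.0.0.0 - 127.255.255.255) -> 88.60.32.67
  125.30.115.0/24 (125.30.115.0 - 125.30.115.255) -> 88.60.32.144
More-specific entries that do NOT match:
  125.30.115.96/27 (125.30.115.96 - 125.30.115.127) does not contain 125.30.115.92
  125.14.115.64/26 (125.14.115.64 - 125.14.115.127) does not contain 125.30.115.92
  125.30.114.64/26 (125.30.114.64 - 125.30.114.127) does not contain 125.30.115.92
Longest matching prefix is /24 -> next hop 88.60.32.144.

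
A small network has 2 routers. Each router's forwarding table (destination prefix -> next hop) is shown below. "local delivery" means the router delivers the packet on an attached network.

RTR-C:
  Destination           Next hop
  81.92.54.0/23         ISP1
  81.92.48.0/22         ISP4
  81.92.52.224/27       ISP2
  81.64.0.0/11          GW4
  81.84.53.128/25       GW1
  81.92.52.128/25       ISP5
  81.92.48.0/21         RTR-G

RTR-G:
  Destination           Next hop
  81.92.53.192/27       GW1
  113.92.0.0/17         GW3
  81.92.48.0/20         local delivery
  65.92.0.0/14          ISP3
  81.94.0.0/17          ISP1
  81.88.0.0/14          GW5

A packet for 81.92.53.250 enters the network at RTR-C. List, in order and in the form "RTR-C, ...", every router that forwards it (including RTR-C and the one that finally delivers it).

RTR-C, RTR-G

At RTR-C: longest match for 81.92.53.250 is 81.92.48.0/21 -> RTR-G
At RTR-G: longest match for 81.92.53.250 is 81.92.48.0/20 -> local delivery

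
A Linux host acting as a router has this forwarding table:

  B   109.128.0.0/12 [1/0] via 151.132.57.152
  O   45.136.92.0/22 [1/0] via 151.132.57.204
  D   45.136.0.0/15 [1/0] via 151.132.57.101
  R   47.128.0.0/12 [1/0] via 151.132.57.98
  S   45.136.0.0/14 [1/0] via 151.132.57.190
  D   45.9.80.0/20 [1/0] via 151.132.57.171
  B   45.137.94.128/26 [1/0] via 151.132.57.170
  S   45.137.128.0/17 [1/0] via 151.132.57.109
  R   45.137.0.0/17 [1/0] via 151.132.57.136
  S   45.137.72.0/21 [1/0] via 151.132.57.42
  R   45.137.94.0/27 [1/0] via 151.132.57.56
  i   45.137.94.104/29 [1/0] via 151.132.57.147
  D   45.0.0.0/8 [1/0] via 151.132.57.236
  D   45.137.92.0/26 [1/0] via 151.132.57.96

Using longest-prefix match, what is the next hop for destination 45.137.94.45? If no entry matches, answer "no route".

151.132.57.136

Routes whose prefix contains 45.137.94.45:
  45.0.0.0/8 (45.0.0.0 - 45.255.255.255) -> 151.132.57.236
  45.136.0.0/14 (45.136.0.0 - 45.139.255.255) -> 151.132.57.190
  45.136.0.0/15 (45.136.0.0 - 45.137.255.255) -> 151.132.57.101
  45.137.0.0/17 (45.137.0.0 - 45.137.127.255) -> 151.132.57.136
More-specific entries that do NOT match:
  45.137.94.104/29 (45.137.94.104 - 45.137.94.111) does not contain 45.137.94.45
  45.137.94.0/27 (45.137.94.0 - 45.137.94.31) does not contain 45.137.94.45
  45.137.94.128/26 (45.137.94.128 - 45.137.94.191) does not contain 45.137.94.45
  45.137.92.0/26 (45.137.92.0 - 45.137.92.63) does not contain 45.137.94.45
  45.136.92.0/22 (45.136.92.0 - 45.136.95.255) does not contain 45.137.94.45
  45.137.72.0/21 (45.137.72.0 - 45.137.79.255) does not contain 45.137.94.45
  45.9.80.0/20 (45.9.80.0 - 45.9.95.255) does not contain 45.137.94.45
Longest matching prefix is /17 -> next hop 151.132.57.136.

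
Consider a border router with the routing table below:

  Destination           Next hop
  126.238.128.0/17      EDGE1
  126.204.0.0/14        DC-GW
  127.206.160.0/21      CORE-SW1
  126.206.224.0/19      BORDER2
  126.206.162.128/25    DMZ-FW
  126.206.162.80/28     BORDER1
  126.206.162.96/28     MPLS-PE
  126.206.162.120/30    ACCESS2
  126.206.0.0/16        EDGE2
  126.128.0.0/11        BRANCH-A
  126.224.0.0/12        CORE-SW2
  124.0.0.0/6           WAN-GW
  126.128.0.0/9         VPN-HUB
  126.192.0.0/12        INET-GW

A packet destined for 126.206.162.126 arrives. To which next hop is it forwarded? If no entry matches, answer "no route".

Routes whose prefix contains 126.206.162.126:
  124.0.0.0/6 (124.0.0.0 - 127.255.255.255) -> WAN-GW
  126.128.0.0/9 (126.128.0.0 - 126.255.255.255) -> VPN-HUB
  126.192.0.0/12 (126.192.0.0 - 126.207.255.255) -> INET-GW
  126.204.0.0/14 (126.204.0.0 - 126.207.255.255) -> DC-GW
  126.206.0.0/16 (126.206.0.0 - 126.206.255.255) -> EDGE2
More-specific entries that do NOT match:
  126.206.162.120/30 (126.206.162.120 - 126.206.162.123) does not contain 126.206.162.126
  126.206.162.80/28 (126.206.162.80 - 126.206.162.95) does not contain 126.206.162.126
  126.206.162.96/28 (126.206.162.96 - 126.206.162.111) does not contain 126.206.162.126
  126.206.162.128/25 (126.206.162.128 - 126.206.162.255) does not contain 126.206.162.126
  127.206.160.0/21 (127.206.160.0 - 127.206.167.255) does not contain 126.206.162.126
  126.206.224.0/19 (126.206.224.0 - 126.206.255.255) does not contain 126.206.162.126
  126.238.128.0/17 (126.238.128.0 - 126.238.255.255) does not contain 126.206.162.126
Longest matching prefix is /16 -> next hop EDGE2.

EDGE2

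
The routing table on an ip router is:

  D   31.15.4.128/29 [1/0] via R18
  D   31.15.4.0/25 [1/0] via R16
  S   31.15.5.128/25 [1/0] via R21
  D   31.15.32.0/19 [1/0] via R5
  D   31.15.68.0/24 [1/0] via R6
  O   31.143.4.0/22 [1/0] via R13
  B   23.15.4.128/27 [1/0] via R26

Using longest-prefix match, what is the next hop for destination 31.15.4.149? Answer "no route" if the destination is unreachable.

No entry's prefix contains 31.15.4.149; there is no default route.

no route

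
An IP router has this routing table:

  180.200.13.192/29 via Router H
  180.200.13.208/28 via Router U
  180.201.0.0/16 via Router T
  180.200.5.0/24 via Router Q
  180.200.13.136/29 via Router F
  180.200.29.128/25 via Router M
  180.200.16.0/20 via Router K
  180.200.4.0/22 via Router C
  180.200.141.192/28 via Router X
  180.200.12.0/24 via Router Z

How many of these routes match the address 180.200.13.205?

0

No listed prefix contains 180.200.13.205.
Total matching entries: 0.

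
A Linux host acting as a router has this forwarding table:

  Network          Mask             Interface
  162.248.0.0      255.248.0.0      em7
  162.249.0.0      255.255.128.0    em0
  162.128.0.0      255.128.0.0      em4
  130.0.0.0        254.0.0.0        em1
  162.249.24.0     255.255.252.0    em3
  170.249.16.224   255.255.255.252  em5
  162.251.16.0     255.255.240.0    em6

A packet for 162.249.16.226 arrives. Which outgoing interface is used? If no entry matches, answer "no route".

em0

Routes whose prefix contains 162.249.16.226:
  162.128.0.0/9 (162.128.0.0 - 162.255.255.255) -> em4
  162.248.0.0/13 (162.248.0.0 - 162.255.255.255) -> em7
  162.249.0.0/17 (162.249.0.0 - 162.249.127.255) -> em0
More-specific entries that do NOT match:
  170.249.16.224/30 (170.249.16.224 - 170.249.16.227) does not contain 162.249.16.226
  162.249.24.0/22 (162.249.24.0 - 162.249.27.255) does not contain 162.249.16.226
  162.251.16.0/20 (162.251.16.0 - 162.251.31.255) does not contain 162.249.16.226
Longest matching prefix is /17 -> interface em0.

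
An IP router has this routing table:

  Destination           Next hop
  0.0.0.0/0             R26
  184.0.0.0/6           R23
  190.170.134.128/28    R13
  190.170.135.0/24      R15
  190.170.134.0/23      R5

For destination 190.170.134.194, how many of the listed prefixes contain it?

2

Prefixes containing 190.170.134.194:
  0.0.0.0/0 (default, matches everything)
  190.170.134.0/23 (190.170.134.0 - 190.170.135.255)
Total matching entries: 2.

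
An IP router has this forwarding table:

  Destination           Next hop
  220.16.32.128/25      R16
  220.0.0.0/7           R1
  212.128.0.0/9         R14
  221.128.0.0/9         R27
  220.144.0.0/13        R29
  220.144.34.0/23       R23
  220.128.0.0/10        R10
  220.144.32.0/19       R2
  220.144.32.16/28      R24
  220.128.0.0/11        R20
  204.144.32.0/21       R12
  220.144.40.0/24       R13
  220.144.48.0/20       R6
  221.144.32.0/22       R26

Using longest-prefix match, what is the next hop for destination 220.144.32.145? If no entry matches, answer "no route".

Routes whose prefix contains 220.144.32.145:
  220.0.0.0/7 (220.0.0.0 - 221.255.255.255) -> R1
  220.128.0.0/10 (220.128.0.0 - 220.191.255.255) -> R10
  220.128.0.0/11 (220.128.0.0 - 220.159.255.255) -> R20
  220.144.0.0/13 (220.144.0.0 - 220.151.255.255) -> R29
  220.144.32.0/19 (220.144.32.0 - 220.144.63.255) -> R2
More-specific entries that do NOT match:
  220.144.32.16/28 (220.144.32.16 - 220.144.32.31) does not contain 220.144.32.145
  220.16.32.128/25 (220.16.32.128 - 220.16.32.255) does not contain 220.144.32.145
  220.144.40.0/24 (220.144.40.0 - 220.144.40.255) does not contain 220.144.32.145
  220.144.34.0/23 (220.144.34.0 - 220.144.35.255) does not contain 220.144.32.145
  221.144.32.0/22 (221.144.32.0 - 221.144.35.255) does not contain 220.144.32.145
  204.144.32.0/21 (204.144.32.0 - 204.144.39.255) does not contain 220.144.32.145
  220.144.48.0/20 (220.144.48.0 - 220.144.63.255) does not contain 220.144.32.145
Longest matching prefix is /19 -> next hop R2.

R2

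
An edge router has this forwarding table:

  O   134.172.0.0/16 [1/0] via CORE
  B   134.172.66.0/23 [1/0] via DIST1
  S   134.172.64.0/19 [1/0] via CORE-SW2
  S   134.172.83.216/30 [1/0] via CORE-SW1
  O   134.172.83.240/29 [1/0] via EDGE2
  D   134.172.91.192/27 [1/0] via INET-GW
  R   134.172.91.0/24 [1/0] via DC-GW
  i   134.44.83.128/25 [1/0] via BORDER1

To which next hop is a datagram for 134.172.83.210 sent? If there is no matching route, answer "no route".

Routes whose prefix contains 134.172.83.210:
  134.172.0.0/16 (134.172.0.0 - 134.172.255.255) -> CORE
  134.172.64.0/19 (134.172.64.0 - 134.172.95.255) -> CORE-SW2
More-specific entries that do NOT match:
  134.172.83.216/30 (134.172.83.216 - 134.172.83.219) does not contain 134.172.83.210
  134.172.83.240/29 (134.172.83.240 - 134.172.83.247) does not contain 134.172.83.210
  134.172.91.192/27 (134.172.91.192 - 134.172.91.223) does not contain 134.172.83.210
  134.44.83.128/25 (134.44.83.128 - 134.44.83.255) does not contain 134.172.83.210
  134.172.91.0/24 (134.172.91.0 - 134.172.91.255) does not contain 134.172.83.210
  134.172.66.0/23 (134.172.66.0 - 134.172.67.255) does not contain 134.172.83.210
Longest matching prefix is /19 -> next hop CORE-SW2.

CORE-SW2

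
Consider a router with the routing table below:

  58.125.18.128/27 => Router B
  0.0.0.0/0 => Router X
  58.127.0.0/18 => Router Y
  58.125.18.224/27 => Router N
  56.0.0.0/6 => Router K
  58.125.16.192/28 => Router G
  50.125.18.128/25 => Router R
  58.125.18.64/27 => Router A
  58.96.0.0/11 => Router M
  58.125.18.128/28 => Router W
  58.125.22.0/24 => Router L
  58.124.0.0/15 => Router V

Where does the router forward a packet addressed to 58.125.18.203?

Routes whose prefix contains 58.125.18.203:
  0.0.0.0/0 (default, matches everything) -> Router X
  56.0.0.0/6 (56.0.0.0 - 59.255.255.255) -> Router K
  58.96.0.0/11 (58.96.0.0 - 58.127.255.255) -> Router M
  58.124.0.0/15 (58.124.0.0 - 58.125.255.255) -> Router V
More-specific entries that do NOT match:
  58.125.16.192/28 (58.125.16.192 - 58.125.16.207) does not contain 58.125.18.203
  58.125.18.128/28 (58.125.18.128 - 58.125.18.143) does not contain 58.125.18.203
  58.125.18.128/27 (58.125.18.128 - 58.125.18.159) does not contain 58.125.18.203
  58.125.18.224/27 (58.125.18.224 - 58.125.18.255) does not contain 58.125.18.203
  58.125.18.64/27 (58.125.18.64 - 58.125.18.95) does not contain 58.125.18.203
  50.125.18.128/25 (50.125.18.128 - 50.125.18.255) does not contain 58.125.18.203
  58.125.22.0/24 (58.125.22.0 - 58.125.22.255) does not contain 58.125.18.203
  58.127.0.0/18 (58.127.0.0 - 58.127.63.255) does not contain 58.125.18.203
Longest matching prefix is /15 -> next hop Router V.

Router V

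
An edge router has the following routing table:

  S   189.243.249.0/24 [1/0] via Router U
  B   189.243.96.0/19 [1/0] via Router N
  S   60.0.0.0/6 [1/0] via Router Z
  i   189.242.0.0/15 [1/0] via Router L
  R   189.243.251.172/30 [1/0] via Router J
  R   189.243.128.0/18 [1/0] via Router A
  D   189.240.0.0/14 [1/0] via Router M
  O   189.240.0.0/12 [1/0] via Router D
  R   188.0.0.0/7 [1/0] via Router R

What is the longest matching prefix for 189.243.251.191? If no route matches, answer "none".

Entries matching 189.243.251.191:
  188.0.0.0/7 (188.0.0.0 - 189.255.255.255)
  189.240.0.0/12 (189.240.0.0 - 189.255.255.255)
  189.240.0.0/14 (189.240.0.0 - 189.243.255.255)
  189.242.0.0/15 (189.242.0.0 - 189.243.255.255)
Most specific is 189.242.0.0/15.

189.242.0.0/15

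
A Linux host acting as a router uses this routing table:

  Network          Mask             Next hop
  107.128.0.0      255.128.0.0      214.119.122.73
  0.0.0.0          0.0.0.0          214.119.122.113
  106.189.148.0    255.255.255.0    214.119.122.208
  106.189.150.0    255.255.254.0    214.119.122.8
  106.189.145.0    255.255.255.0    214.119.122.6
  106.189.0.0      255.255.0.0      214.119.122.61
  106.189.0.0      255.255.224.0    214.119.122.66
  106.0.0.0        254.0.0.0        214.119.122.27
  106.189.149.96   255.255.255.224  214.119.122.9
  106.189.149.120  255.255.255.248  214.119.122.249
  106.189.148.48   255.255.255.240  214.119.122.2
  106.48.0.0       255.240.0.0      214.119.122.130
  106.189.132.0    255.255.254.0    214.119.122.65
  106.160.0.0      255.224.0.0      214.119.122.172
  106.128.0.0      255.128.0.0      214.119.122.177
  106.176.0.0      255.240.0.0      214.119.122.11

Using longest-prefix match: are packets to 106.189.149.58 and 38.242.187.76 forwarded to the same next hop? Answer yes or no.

106.189.149.58: longest match 106.189.0.0/16 -> 214.119.122.61
38.242.187.76: longest match 0.0.0.0/0 -> 214.119.122.113

no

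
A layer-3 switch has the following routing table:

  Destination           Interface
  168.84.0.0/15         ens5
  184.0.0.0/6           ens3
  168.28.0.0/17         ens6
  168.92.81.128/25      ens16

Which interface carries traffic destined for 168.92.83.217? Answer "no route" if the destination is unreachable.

no route

No entry's prefix contains 168.92.83.217; there is no default route.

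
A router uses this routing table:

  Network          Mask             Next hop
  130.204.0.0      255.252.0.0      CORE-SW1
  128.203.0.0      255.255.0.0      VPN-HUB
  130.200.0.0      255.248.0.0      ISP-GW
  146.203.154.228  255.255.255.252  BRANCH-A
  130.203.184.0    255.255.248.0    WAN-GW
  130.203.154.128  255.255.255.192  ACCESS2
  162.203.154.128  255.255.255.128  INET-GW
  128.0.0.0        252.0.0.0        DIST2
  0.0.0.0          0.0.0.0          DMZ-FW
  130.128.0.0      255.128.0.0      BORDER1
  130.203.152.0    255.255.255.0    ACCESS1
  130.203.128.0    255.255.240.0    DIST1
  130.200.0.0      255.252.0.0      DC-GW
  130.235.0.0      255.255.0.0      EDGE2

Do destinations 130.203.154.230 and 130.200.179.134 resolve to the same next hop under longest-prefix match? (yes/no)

130.203.154.230: longest match 130.200.0.0/14 -> DC-GW
130.200.179.134: longest match 130.200.0.0/14 -> DC-GW

yes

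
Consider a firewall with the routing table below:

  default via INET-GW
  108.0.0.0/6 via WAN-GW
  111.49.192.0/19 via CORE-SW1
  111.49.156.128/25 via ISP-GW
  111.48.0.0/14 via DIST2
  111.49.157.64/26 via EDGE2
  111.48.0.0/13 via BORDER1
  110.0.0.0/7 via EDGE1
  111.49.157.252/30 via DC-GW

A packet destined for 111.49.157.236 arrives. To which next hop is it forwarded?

Routes whose prefix contains 111.49.157.236:
  0.0.0.0/0 (default, matches everything) -> INET-GW
  108.0.0.0/6 (108.0.0.0 - 111.255.255.255) -> WAN-GW
  110.0.0.0/7 (110.0.0.0 - 111.255.255.255) -> EDGE1
  111.48.0.0/13 (111.48.0.0 - 111.55.255.255) -> BORDER1
  111.48.0.0/14 (111.48.0.0 - 111.51.255.255) -> DIST2
More-specific entries that do NOT match:
  111.49.157.252/30 (111.49.157.252 - 111.49.157.255) does not contain 111.49.157.236
  111.49.157.64/26 (111.49.157.64 - 111.49.157.127) does not contain 111.49.157.236
  111.49.156.128/25 (111.49.156.128 - 111.49.156.255) does not contain 111.49.157.236
  111.49.192.0/19 (111.49.192.0 - 111.49.223.255) does not contain 111.49.157.236
Longest matching prefix is /14 -> next hop DIST2.

DIST2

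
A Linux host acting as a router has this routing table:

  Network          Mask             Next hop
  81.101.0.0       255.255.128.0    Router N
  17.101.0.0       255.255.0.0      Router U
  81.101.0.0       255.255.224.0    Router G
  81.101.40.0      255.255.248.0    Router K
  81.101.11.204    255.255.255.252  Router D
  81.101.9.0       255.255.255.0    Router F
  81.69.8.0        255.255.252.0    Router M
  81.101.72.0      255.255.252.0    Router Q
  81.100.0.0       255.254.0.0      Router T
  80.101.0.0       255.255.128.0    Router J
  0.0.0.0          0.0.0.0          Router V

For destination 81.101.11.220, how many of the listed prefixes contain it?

4

Prefixes containing 81.101.11.220:
  0.0.0.0/0 (default, matches everything)
  81.100.0.0/15 (81.100.0.0 - 81.101.255.255)
  81.101.0.0/17 (81.101.0.0 - 81.101.127.255)
  81.101.0.0/19 (81.101.0.0 - 81.101.31.255)
Total matching entries: 4.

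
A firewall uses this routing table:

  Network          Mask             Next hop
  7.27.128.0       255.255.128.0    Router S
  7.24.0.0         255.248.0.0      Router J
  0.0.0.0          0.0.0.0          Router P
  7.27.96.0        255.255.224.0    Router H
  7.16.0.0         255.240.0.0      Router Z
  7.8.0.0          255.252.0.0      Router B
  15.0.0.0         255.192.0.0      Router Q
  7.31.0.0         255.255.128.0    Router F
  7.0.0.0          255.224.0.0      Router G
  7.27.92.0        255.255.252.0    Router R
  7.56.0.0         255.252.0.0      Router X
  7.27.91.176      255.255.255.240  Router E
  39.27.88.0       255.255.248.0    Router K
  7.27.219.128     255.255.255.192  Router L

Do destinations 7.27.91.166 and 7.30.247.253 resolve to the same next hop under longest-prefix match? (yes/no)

yes

7.27.91.166: longest match 7.24.0.0/13 -> Router J
7.30.247.253: longest match 7.24.0.0/13 -> Router J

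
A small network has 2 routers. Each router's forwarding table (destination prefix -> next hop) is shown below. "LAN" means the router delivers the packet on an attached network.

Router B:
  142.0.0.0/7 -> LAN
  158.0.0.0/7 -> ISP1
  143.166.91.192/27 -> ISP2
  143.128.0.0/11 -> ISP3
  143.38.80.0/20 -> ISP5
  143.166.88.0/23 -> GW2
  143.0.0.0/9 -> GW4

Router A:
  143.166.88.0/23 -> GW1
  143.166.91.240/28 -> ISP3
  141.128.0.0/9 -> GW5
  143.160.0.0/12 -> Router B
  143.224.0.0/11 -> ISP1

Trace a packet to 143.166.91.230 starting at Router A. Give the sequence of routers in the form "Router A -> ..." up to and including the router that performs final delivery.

Router A -> Router B

At Router A: longest match for 143.166.91.230 is 143.160.0.0/12 -> Router B
At Router B: longest match for 143.166.91.230 is 142.0.0.0/7 -> LAN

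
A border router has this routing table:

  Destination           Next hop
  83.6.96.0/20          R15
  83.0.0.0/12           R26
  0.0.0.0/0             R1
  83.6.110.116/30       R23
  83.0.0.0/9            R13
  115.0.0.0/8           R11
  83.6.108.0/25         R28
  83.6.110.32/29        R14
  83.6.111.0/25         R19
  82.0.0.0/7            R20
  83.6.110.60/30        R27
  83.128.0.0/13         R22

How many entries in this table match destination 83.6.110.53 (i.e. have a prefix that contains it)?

Prefixes containing 83.6.110.53:
  0.0.0.0/0 (default, matches everything)
  82.0.0.0/7 (82.0.0.0 - 83.255.255.255)
  83.0.0.0/9 (83.0.0.0 - 83.127.255.255)
  83.0.0.0/12 (83.0.0.0 - 83.15.255.255)
  83.6.96.0/20 (83.6.96.0 - 83.6.111.255)
Total matching entries: 5.

5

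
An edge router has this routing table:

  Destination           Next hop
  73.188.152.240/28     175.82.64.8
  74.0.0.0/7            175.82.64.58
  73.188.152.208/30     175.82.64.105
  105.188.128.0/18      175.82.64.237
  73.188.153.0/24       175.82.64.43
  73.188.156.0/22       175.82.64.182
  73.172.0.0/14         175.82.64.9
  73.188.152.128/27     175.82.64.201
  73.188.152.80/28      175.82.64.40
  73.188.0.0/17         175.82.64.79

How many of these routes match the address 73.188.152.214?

No listed prefix contains 73.188.152.214.
Total matching entries: 0.

0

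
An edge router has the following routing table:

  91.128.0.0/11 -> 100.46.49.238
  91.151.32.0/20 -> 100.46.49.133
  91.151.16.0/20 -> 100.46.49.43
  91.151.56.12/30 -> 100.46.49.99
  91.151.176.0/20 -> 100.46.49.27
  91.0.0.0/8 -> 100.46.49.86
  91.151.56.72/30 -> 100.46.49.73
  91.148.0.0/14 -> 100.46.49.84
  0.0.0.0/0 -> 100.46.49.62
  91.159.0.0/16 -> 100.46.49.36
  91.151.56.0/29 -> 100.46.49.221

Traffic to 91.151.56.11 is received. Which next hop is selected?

Routes whose prefix contains 91.151.56.11:
  0.0.0.0/0 (default, matches everything) -> 100.46.49.62
  91.0.0.0/8 (91.0.0.0 - 91.255.255.255) -> 100.46.49.86
  91.128.0.0/11 (91.128.0.0 - 91.159.255.255) -> 100.46.49.238
  91.148.0.0/14 (91.148.0.0 - 91.151.255.255) -> 100.46.49.84
More-specific entries that do NOT match:
  91.151.56.12/30 (91.151.56.12 - 91.151.56.15) does not contain 91.151.56.11
  91.151.56.72/30 (91.151.56.72 - 91.151.56.75) does not contain 91.151.56.11
  91.151.56.0/29 (91.151.56.0 - 91.151.56.7) does not contain 91.151.56.11
  91.151.32.0/20 (91.151.32.0 - 91.151.47.255) does not contain 91.151.56.11
  91.151.16.0/20 (91.151.16.0 - 91.151.31.255) does not contain 91.151.56.11
  91.151.176.0/20 (91.151.176.0 - 91.151.191.255) does not contain 91.151.56.11
  91.159.0.0/16 (91.159.0.0 - 91.159.255.255) does not contain 91.151.56.11
Longest matching prefix is /14 -> next hop 100.46.49.84.

100.46.49.84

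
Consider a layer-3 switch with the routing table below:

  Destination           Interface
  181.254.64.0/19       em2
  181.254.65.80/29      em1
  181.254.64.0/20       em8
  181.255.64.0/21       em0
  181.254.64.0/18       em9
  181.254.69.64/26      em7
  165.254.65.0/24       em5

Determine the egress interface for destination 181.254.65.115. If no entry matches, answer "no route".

em8

Routes whose prefix contains 181.254.65.115:
  181.254.64.0/18 (181.254.64.0 - 181.254.127.255) -> em9
  181.254.64.0/19 (181.254.64.0 - 181.254.95.255) -> em2
  181.254.64.0/20 (181.254.64.0 - 181.254.79.255) -> em8
More-specific entries that do NOT match:
  181.254.65.80/29 (181.254.65.80 - 181.254.65.87) does not contain 181.254.65.115
  181.254.69.64/26 (181.254.69.64 - 181.254.69.127) does not contain 181.254.65.115
  165.254.65.0/24 (165.254.65.0 - 165.254.65.255) does not contain 181.254.65.115
  181.255.64.0/21 (181.255.64.0 - 181.255.71.255) does not contain 181.254.65.115
Longest matching prefix is /20 -> interface em8.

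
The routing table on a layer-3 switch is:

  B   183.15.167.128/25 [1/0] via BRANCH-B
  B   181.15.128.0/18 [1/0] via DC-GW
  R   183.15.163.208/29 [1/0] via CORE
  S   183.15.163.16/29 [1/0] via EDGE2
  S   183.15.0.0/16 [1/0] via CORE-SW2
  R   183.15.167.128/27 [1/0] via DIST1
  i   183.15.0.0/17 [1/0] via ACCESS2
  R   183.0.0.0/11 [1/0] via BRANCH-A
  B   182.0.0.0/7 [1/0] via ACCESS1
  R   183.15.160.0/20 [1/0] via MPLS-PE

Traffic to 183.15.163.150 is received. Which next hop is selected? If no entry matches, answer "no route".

Routes whose prefix contains 183.15.163.150:
  182.0.0.0/7 (182.0.0.0 - 183.255.255.255) -> ACCESS1
  183.0.0.0/11 (183.0.0.0 - 183.31.255.255) -> BRANCH-A
  183.15.0.0/16 (183.15.0.0 - 183.15.255.255) -> CORE-SW2
  183.15.160.0/20 (183.15.160.0 - 183.15.175.255) -> MPLS-PE
More-specific entries that do NOT match:
  183.15.163.208/29 (183.15.163.208 - 183.15.163.215) does not contain 183.15.163.150
  183.15.163.16/29 (183.15.163.16 - 183.15.163.23) does not contain 183.15.163.150
  183.15.167.128/27 (183.15.167.128 - 183.15.167.159) does not contain 183.15.163.150
  183.15.167.128/25 (183.15.167.128 - 183.15.167.255) does not contain 183.15.163.150
Longest matching prefix is /20 -> next hop MPLS-PE.

MPLS-PE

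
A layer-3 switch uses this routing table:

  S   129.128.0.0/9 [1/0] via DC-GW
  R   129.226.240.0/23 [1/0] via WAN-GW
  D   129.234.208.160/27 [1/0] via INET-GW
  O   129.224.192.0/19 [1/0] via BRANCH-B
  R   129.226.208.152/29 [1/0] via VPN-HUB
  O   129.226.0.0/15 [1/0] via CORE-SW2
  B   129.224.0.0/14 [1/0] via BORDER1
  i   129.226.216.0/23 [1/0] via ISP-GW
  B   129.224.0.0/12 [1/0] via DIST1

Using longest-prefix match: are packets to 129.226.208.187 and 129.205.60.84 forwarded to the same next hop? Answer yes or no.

129.226.208.187: longest match 129.226.0.0/15 -> CORE-SW2
129.205.60.84: longest match 129.128.0.0/9 -> DC-GW

no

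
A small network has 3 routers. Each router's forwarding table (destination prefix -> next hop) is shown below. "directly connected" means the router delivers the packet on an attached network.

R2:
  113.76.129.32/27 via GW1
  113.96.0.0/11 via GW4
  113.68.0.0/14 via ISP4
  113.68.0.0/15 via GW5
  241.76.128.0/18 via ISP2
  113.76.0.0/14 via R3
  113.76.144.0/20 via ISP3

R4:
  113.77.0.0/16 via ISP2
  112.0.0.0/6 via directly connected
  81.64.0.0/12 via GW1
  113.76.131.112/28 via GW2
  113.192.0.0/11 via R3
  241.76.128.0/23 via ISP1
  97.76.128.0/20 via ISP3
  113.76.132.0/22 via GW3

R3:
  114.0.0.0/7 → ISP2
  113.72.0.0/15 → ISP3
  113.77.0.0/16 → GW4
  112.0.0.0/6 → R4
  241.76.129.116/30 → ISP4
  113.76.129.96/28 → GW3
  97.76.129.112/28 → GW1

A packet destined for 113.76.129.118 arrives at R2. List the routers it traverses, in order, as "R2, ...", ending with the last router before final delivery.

R2, R3, R4

At R2: longest match for 113.76.129.118 is 113.76.0.0/14 -> R3
At R3: longest match for 113.76.129.118 is 112.0.0.0/6 -> R4
At R4: longest match for 113.76.129.118 is 112.0.0.0/6 -> directly connected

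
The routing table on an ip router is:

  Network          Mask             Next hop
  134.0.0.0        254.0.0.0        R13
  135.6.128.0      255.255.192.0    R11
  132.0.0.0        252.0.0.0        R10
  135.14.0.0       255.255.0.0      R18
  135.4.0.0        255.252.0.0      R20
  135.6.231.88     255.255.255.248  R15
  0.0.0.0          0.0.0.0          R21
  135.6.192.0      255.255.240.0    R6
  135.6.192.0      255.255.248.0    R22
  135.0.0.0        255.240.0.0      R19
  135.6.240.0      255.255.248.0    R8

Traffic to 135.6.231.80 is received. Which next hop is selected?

R20

Routes whose prefix contains 135.6.231.80:
  0.0.0.0/0 (default, matches everything) -> R21
  132.0.0.0/6 (132.0.0.0 - 135.255.255.255) -> R10
  134.0.0.0/7 (134.0.0.0 - 135.255.255.255) -> R13
  135.0.0.0/12 (135.0.0.0 - 135.15.255.255) -> R19
  135.4.0.0/14 (135.4.0.0 - 135.7.255.255) -> R20
More-specific entries that do NOT match:
  135.6.231.88/29 (135.6.231.88 - 135.6.231.95) does not contain 135.6.231.80
  135.6.192.0/21 (135.6.192.0 - 135.6.199.255) does not contain 135.6.231.80
  135.6.240.0/21 (135.6.240.0 - 135.6.247.255) does not contain 135.6.231.80
  135.6.192.0/20 (135.6.192.0 - 135.6.207.255) does not contain 135.6.231.80
  135.6.128.0/18 (135.6.128.0 - 135.6.191.255) does not contain 135.6.231.80
  135.14.0.0/16 (135.14.0.0 - 135.14.255.255) does not contain 135.6.231.80
Longest matching prefix is /14 -> next hop R20.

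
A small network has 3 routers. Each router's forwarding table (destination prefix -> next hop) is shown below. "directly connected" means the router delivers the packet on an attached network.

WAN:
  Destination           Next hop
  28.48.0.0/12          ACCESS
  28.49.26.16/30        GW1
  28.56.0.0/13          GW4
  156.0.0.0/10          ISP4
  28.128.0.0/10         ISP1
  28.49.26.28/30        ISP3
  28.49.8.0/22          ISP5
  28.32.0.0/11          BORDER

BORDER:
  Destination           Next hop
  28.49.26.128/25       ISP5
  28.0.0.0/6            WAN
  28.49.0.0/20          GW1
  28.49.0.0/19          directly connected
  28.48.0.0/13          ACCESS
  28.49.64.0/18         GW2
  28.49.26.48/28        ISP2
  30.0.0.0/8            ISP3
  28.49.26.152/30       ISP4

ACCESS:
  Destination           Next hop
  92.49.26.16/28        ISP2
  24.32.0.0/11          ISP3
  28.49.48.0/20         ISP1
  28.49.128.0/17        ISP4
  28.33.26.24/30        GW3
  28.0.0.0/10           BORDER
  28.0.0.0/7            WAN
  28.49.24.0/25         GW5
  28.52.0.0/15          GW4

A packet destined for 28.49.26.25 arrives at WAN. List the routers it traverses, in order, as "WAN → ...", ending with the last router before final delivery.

WAN → ACCESS → BORDER

At WAN: longest match for 28.49.26.25 is 28.48.0.0/12 -> ACCESS
At ACCESS: longest match for 28.49.26.25 is 28.0.0.0/10 -> BORDER
At BORDER: longest match for 28.49.26.25 is 28.49.0.0/19 -> directly connected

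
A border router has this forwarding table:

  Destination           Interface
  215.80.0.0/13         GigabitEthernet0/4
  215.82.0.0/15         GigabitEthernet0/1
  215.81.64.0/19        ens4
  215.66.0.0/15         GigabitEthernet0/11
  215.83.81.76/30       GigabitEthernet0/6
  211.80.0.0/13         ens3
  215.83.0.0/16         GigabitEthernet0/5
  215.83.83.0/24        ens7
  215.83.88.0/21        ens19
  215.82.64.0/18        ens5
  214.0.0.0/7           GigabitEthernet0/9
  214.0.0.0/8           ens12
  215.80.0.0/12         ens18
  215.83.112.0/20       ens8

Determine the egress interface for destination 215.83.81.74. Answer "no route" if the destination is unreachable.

GigabitEthernet0/5

Routes whose prefix contains 215.83.81.74:
  214.0.0.0/7 (214.0.0.0 - 215.255.255.255) -> GigabitEthernet0/9
  215.80.0.0/12 (215.80.0.0 - 215.95.255.255) -> ens18
  215.80.0.0/13 (215.80.0.0 - 215.87.255.255) -> GigabitEthernet0/4
  215.82.0.0/15 (215.82.0.0 - 215.83.255.255) -> GigabitEthernet0/1
  215.83.0.0/16 (215.83.0.0 - 215.83.255.255) -> GigabitEthernet0/5
More-specific entries that do NOT match:
  215.83.81.76/30 (215.83.81.76 - 215.83.81.79) does not contain 215.83.81.74
  215.83.83.0/24 (215.83.83.0 - 215.83.83.255) does not contain 215.83.81.74
  215.83.88.0/21 (215.83.88.0 - 215.83.95.255) does not contain 215.83.81.74
  215.83.112.0/20 (215.83.112.0 - 215.83.127.255) does not contain 215.83.81.74
  215.81.64.0/19 (215.81.64.0 - 215.81.95.255) does not contain 215.83.81.74
  215.82.64.0/18 (215.82.64.0 - 215.82.127.255) does not contain 215.83.81.74
Longest matching prefix is /16 -> interface GigabitEthernet0/5.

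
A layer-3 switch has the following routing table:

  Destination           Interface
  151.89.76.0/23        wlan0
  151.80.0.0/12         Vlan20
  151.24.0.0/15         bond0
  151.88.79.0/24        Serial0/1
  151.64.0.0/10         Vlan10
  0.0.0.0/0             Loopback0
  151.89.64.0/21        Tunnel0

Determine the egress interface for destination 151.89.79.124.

Vlan20

Routes whose prefix contains 151.89.79.124:
  0.0.0.0/0 (default, matches everything) -> Loopback0
  151.64.0.0/10 (151.64.0.0 - 151.127.255.255) -> Vlan10
  151.80.0.0/12 (151.80.0.0 - 151.95.255.255) -> Vlan20
More-specific entries that do NOT match:
  151.88.79.0/24 (151.88.79.0 - 151.88.79.255) does not contain 151.89.79.124
  151.89.76.0/23 (151.89.76.0 - 151.89.77.255) does not contain 151.89.79.124
  151.89.64.0/21 (151.89.64.0 - 151.89.71.255) does not contain 151.89.79.124
  151.24.0.0/15 (151.24.0.0 - 151.25.255.255) does not contain 151.89.79.124
Longest matching prefix is /12 -> interface Vlan20.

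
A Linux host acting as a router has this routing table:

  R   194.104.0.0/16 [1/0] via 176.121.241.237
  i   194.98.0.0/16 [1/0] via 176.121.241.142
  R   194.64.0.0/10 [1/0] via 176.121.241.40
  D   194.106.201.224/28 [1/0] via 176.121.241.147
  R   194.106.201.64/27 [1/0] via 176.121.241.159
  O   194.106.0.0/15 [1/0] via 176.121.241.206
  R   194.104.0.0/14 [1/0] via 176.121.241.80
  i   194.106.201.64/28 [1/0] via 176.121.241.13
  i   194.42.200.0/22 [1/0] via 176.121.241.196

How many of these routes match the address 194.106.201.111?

3

Prefixes containing 194.106.201.111:
  194.64.0.0/10 (194.64.0.0 - 194.127.255.255)
  194.104.0.0/14 (194.104.0.0 - 194.107.255.255)
  194.106.0.0/15 (194.106.0.0 - 194.107.255.255)
Total matching entries: 3.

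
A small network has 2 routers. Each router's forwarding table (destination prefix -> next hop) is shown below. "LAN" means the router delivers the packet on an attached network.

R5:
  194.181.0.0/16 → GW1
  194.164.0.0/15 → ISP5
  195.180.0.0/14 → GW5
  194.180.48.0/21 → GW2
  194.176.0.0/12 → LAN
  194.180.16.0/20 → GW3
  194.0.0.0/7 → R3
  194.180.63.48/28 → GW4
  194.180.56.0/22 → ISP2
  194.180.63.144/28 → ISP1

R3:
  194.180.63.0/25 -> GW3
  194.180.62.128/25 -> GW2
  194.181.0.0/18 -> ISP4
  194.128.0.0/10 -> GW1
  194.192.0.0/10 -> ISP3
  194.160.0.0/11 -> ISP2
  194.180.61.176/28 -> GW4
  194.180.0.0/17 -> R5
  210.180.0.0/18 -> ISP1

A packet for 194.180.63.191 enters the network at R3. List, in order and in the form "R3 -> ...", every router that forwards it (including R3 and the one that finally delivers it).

R3 -> R5

At R3: longest match for 194.180.63.191 is 194.180.0.0/17 -> R5
At R5: longest match for 194.180.63.191 is 194.176.0.0/12 -> LAN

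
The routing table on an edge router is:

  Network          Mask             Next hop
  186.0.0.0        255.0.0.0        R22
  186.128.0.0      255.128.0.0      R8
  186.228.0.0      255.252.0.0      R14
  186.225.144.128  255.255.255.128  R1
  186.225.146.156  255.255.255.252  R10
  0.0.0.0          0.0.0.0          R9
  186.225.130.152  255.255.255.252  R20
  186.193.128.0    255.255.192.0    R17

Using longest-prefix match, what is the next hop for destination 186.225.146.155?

Routes whose prefix contains 186.225.146.155:
  0.0.0.0/0 (default, matches everything) -> R9
  186.0.0.0/8 (186.0.0.0 - 186.255.255.255) -> R22
  186.128.0.0/9 (186.128.0.0 - 186.255.255.255) -> R8
More-specific entries that do NOT match:
  186.225.146.156/30 (186.225.146.156 - 186.225.146.159) does not contain 186.225.146.155
  186.225.130.152/30 (186.225.130.152 - 186.225.130.155) does not contain 186.225.146.155
  186.225.144.128/25 (186.225.144.128 - 186.225.144.255) does not contain 186.225.146.155
  186.193.128.0/18 (186.193.128.0 - 186.193.191.255) does not contain 186.225.146.155
  186.228.0.0/14 (186.228.0.0 - 186.231.255.255) does not contain 186.225.146.155
Longest matching prefix is /9 -> next hop R8.

R8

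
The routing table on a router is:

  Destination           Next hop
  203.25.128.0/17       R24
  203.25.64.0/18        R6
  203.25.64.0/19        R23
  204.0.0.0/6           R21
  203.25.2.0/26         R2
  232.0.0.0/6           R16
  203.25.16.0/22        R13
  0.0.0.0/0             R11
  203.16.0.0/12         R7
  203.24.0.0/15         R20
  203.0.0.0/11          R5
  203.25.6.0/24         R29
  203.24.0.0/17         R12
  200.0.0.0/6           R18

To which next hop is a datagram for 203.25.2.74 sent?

Routes whose prefix contains 203.25.2.74:
  0.0.0.0/0 (default, matches everything) -> R11
  200.0.0.0/6 (200.0.0.0 - 203.255.255.255) -> R18
  203.0.0.0/11 (203.0.0.0 - 203.31.255.255) -> R5
  203.16.0.0/12 (203.16.0.0 - 203.31.255.255) -> R7
  203.24.0.0/15 (203.24.0.0 - 203.25.255.255) -> R20
More-specific entries that do NOT match:
  203.25.2.0/26 (203.25.2.0 - 203.25.2.63) does not contain 203.25.2.74
  203.25.6.0/24 (203.25.6.0 - 203.25.6.255) does not contain 203.25.2.74
  203.25.16.0/22 (203.25.16.0 - 203.25.19.255) does not contain 203.25.2.74
  203.25.64.0/19 (203.25.64.0 - 203.25.95.255) does not contain 203.25.2.74
  203.25.64.0/18 (203.25.64.0 - 203.25.127.255) does not contain 203.25.2.74
  203.25.128.0/17 (203.25.128.0 - 203.25.255.255) does not contain 203.25.2.74
  203.24.0.0/17 (203.24.0.0 - 203.24.127.255) does not contain 203.25.2.74
Longest matching prefix is /15 -> next hop R20.

R20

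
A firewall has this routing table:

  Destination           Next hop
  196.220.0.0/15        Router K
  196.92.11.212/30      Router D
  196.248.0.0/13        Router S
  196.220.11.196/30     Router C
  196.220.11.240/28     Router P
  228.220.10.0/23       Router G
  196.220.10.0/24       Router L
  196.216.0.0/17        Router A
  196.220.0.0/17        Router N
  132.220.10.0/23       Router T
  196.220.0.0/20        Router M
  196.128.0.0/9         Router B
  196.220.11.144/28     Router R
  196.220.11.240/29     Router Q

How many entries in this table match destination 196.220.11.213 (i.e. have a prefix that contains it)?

Prefixes containing 196.220.11.213:
  196.128.0.0/9 (196.128.0.0 - 196.255.255.255)
  196.220.0.0/15 (196.220.0.0 - 196.221.255.255)
  196.220.0.0/17 (196.220.0.0 - 196.220.127.255)
  196.220.0.0/20 (196.220.0.0 - 196.220.15.255)
Total matching entries: 4.

4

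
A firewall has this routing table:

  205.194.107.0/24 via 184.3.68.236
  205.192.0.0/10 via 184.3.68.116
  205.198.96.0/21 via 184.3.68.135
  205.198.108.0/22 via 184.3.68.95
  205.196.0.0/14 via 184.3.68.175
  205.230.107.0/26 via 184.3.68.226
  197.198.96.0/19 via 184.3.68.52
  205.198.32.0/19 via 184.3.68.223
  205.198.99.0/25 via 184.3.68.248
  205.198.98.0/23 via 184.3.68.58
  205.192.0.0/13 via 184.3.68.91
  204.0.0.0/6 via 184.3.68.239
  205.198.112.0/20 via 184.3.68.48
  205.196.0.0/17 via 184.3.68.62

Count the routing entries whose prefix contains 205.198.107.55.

4

Prefixes containing 205.198.107.55:
  204.0.0.0/6 (204.0.0.0 - 207.255.255.255)
  205.192.0.0/10 (205.192.0.0 - 205.255.255.255)
  205.192.0.0/13 (205.192.0.0 - 205.199.255.255)
  205.196.0.0/14 (205.196.0.0 - 205.199.255.255)
Total matching entries: 4.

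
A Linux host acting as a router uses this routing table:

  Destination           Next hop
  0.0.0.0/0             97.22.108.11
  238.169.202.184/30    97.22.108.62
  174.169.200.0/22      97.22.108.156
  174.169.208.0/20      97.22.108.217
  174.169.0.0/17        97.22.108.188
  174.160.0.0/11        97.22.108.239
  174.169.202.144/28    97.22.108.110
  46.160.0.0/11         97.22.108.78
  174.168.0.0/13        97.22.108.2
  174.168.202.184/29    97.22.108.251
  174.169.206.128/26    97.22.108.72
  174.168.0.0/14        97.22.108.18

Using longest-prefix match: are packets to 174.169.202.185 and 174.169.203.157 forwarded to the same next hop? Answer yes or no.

174.169.202.185: longest match 174.169.200.0/22 -> 97.22.108.156
174.169.203.157: longest match 174.169.200.0/22 -> 97.22.108.156

yes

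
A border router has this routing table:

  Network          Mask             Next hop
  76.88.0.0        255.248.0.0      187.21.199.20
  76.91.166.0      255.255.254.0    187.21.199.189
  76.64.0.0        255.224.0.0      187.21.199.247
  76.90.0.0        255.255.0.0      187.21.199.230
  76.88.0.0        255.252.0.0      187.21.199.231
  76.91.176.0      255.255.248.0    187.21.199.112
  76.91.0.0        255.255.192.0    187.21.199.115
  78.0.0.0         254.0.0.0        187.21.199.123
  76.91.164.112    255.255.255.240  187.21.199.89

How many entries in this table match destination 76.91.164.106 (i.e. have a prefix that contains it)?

Prefixes containing 76.91.164.106:
  76.64.0.0/11 (76.64.0.0 - 76.95.255.255)
  76.88.0.0/13 (76.88.0.0 - 76.95.255.255)
  76.88.0.0/14 (76.88.0.0 - 76.91.255.255)
Total matching entries: 3.

3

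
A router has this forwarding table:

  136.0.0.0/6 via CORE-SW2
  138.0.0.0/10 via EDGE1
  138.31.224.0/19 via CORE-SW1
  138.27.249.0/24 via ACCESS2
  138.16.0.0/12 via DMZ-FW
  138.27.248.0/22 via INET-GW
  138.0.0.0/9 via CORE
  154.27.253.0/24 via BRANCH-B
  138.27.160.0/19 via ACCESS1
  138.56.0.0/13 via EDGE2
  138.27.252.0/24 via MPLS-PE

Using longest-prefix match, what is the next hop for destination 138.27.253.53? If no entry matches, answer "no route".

DMZ-FW

Routes whose prefix contains 138.27.253.53:
  136.0.0.0/6 (136.0.0.0 - 139.255.255.255) -> CORE-SW2
  138.0.0.0/9 (138.0.0.0 - 138.127.255.255) -> CORE
  138.0.0.0/10 (138.0.0.0 - 138.63.255.255) -> EDGE1
  138.16.0.0/12 (138.16.0.0 - 138.31.255.255) -> DMZ-FW
More-specific entries that do NOT match:
  138.27.249.0/24 (138.27.249.0 - 138.27.249.255) does not contain 138.27.253.53
  154.27.253.0/24 (154.27.253.0 - 154.27.253.255) does not contain 138.27.253.53
  138.27.252.0/24 (138.27.252.0 - 138.27.252.255) does not contain 138.27.253.53
  138.27.248.0/22 (138.27.248.0 - 138.27.251.255) does not contain 138.27.253.53
  138.31.224.0/19 (138.31.224.0 - 138.31.255.255) does not contain 138.27.253.53
  138.27.160.0/19 (138.27.160.0 - 138.27.191.255) does not contain 138.27.253.53
  138.56.0.0/13 (138.56.0.0 - 138.63.255.255) does not contain 138.27.253.53
Longest matching prefix is /12 -> next hop DMZ-FW.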